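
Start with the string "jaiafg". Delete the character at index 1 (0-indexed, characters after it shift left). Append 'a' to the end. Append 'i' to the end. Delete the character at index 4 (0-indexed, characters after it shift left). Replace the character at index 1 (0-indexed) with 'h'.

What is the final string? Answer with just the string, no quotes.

Applying each edit step by step:
Start: "jaiafg"
Op 1 (delete idx 1 = 'a'): "jaiafg" -> "jiafg"
Op 2 (append 'a'): "jiafg" -> "jiafga"
Op 3 (append 'i'): "jiafga" -> "jiafgai"
Op 4 (delete idx 4 = 'g'): "jiafgai" -> "jiafai"
Op 5 (replace idx 1: 'i' -> 'h'): "jiafai" -> "jhafai"

Answer: jhafai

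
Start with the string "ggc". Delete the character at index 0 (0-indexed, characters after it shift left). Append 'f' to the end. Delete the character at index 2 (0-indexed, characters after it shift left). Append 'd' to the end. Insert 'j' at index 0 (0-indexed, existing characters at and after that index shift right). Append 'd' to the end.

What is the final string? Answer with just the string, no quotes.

Applying each edit step by step:
Start: "ggc"
Op 1 (delete idx 0 = 'g'): "ggc" -> "gc"
Op 2 (append 'f'): "gc" -> "gcf"
Op 3 (delete idx 2 = 'f'): "gcf" -> "gc"
Op 4 (append 'd'): "gc" -> "gcd"
Op 5 (insert 'j' at idx 0): "gcd" -> "jgcd"
Op 6 (append 'd'): "jgcd" -> "jgcdd"

Answer: jgcdd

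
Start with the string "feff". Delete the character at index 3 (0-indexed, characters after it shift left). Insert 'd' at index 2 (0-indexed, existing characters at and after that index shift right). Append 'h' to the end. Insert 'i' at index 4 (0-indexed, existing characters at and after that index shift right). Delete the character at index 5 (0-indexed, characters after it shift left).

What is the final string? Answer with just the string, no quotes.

Answer: fedfi

Derivation:
Applying each edit step by step:
Start: "feff"
Op 1 (delete idx 3 = 'f'): "feff" -> "fef"
Op 2 (insert 'd' at idx 2): "fef" -> "fedf"
Op 3 (append 'h'): "fedf" -> "fedfh"
Op 4 (insert 'i' at idx 4): "fedfh" -> "fedfih"
Op 5 (delete idx 5 = 'h'): "fedfih" -> "fedfi"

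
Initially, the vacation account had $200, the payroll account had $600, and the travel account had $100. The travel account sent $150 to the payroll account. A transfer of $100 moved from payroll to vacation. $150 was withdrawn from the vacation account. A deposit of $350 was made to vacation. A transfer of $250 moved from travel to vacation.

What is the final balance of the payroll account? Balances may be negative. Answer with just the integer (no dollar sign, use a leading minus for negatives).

Answer: 650

Derivation:
Tracking account balances step by step:
Start: vacation=200, payroll=600, travel=100
Event 1 (transfer 150 travel -> payroll): travel: 100 - 150 = -50, payroll: 600 + 150 = 750. Balances: vacation=200, payroll=750, travel=-50
Event 2 (transfer 100 payroll -> vacation): payroll: 750 - 100 = 650, vacation: 200 + 100 = 300. Balances: vacation=300, payroll=650, travel=-50
Event 3 (withdraw 150 from vacation): vacation: 300 - 150 = 150. Balances: vacation=150, payroll=650, travel=-50
Event 4 (deposit 350 to vacation): vacation: 150 + 350 = 500. Balances: vacation=500, payroll=650, travel=-50
Event 5 (transfer 250 travel -> vacation): travel: -50 - 250 = -300, vacation: 500 + 250 = 750. Balances: vacation=750, payroll=650, travel=-300

Final balance of payroll: 650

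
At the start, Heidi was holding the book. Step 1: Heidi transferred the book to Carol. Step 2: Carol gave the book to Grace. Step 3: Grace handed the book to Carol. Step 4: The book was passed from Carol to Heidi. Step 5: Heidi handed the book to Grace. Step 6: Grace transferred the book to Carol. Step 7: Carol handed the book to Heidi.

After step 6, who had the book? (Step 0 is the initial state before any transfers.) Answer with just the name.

Tracking the book holder through step 6:
After step 0 (start): Heidi
After step 1: Carol
After step 2: Grace
After step 3: Carol
After step 4: Heidi
After step 5: Grace
After step 6: Carol

At step 6, the holder is Carol.

Answer: Carol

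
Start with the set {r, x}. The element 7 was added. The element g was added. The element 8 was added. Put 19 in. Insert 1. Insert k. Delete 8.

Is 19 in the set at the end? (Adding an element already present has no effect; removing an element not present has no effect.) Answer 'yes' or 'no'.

Tracking the set through each operation:
Start: {r, x}
Event 1 (add 7): added. Set: {7, r, x}
Event 2 (add g): added. Set: {7, g, r, x}
Event 3 (add 8): added. Set: {7, 8, g, r, x}
Event 4 (add 19): added. Set: {19, 7, 8, g, r, x}
Event 5 (add 1): added. Set: {1, 19, 7, 8, g, r, x}
Event 6 (add k): added. Set: {1, 19, 7, 8, g, k, r, x}
Event 7 (remove 8): removed. Set: {1, 19, 7, g, k, r, x}

Final set: {1, 19, 7, g, k, r, x} (size 7)
19 is in the final set.

Answer: yes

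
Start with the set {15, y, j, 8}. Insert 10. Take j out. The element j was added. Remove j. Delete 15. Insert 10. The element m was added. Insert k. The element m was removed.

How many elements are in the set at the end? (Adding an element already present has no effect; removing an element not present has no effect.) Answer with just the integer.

Answer: 4

Derivation:
Tracking the set through each operation:
Start: {15, 8, j, y}
Event 1 (add 10): added. Set: {10, 15, 8, j, y}
Event 2 (remove j): removed. Set: {10, 15, 8, y}
Event 3 (add j): added. Set: {10, 15, 8, j, y}
Event 4 (remove j): removed. Set: {10, 15, 8, y}
Event 5 (remove 15): removed. Set: {10, 8, y}
Event 6 (add 10): already present, no change. Set: {10, 8, y}
Event 7 (add m): added. Set: {10, 8, m, y}
Event 8 (add k): added. Set: {10, 8, k, m, y}
Event 9 (remove m): removed. Set: {10, 8, k, y}

Final set: {10, 8, k, y} (size 4)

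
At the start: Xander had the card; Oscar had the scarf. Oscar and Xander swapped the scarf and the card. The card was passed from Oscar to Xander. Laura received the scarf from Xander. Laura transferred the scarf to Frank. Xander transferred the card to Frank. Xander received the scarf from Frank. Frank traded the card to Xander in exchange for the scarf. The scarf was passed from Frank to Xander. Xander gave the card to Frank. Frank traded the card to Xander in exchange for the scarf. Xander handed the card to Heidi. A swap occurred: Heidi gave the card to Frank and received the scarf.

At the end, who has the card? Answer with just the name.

Answer: Frank

Derivation:
Tracking all object holders:
Start: card:Xander, scarf:Oscar
Event 1 (swap scarf<->card: now scarf:Xander, card:Oscar). State: card:Oscar, scarf:Xander
Event 2 (give card: Oscar -> Xander). State: card:Xander, scarf:Xander
Event 3 (give scarf: Xander -> Laura). State: card:Xander, scarf:Laura
Event 4 (give scarf: Laura -> Frank). State: card:Xander, scarf:Frank
Event 5 (give card: Xander -> Frank). State: card:Frank, scarf:Frank
Event 6 (give scarf: Frank -> Xander). State: card:Frank, scarf:Xander
Event 7 (swap card<->scarf: now card:Xander, scarf:Frank). State: card:Xander, scarf:Frank
Event 8 (give scarf: Frank -> Xander). State: card:Xander, scarf:Xander
Event 9 (give card: Xander -> Frank). State: card:Frank, scarf:Xander
Event 10 (swap card<->scarf: now card:Xander, scarf:Frank). State: card:Xander, scarf:Frank
Event 11 (give card: Xander -> Heidi). State: card:Heidi, scarf:Frank
Event 12 (swap card<->scarf: now card:Frank, scarf:Heidi). State: card:Frank, scarf:Heidi

Final state: card:Frank, scarf:Heidi
The card is held by Frank.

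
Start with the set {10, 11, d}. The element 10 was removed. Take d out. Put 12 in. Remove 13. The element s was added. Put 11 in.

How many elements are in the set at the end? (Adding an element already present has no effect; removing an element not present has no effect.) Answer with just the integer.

Tracking the set through each operation:
Start: {10, 11, d}
Event 1 (remove 10): removed. Set: {11, d}
Event 2 (remove d): removed. Set: {11}
Event 3 (add 12): added. Set: {11, 12}
Event 4 (remove 13): not present, no change. Set: {11, 12}
Event 5 (add s): added. Set: {11, 12, s}
Event 6 (add 11): already present, no change. Set: {11, 12, s}

Final set: {11, 12, s} (size 3)

Answer: 3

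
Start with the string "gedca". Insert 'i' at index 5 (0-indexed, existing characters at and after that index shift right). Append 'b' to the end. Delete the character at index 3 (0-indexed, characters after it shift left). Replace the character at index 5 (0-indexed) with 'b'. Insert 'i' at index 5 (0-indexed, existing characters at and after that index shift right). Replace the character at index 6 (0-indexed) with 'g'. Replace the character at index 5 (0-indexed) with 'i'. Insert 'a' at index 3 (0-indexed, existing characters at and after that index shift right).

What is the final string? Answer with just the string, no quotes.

Answer: gedaaiig

Derivation:
Applying each edit step by step:
Start: "gedca"
Op 1 (insert 'i' at idx 5): "gedca" -> "gedcai"
Op 2 (append 'b'): "gedcai" -> "gedcaib"
Op 3 (delete idx 3 = 'c'): "gedcaib" -> "gedaib"
Op 4 (replace idx 5: 'b' -> 'b'): "gedaib" -> "gedaib"
Op 5 (insert 'i' at idx 5): "gedaib" -> "gedaiib"
Op 6 (replace idx 6: 'b' -> 'g'): "gedaiib" -> "gedaiig"
Op 7 (replace idx 5: 'i' -> 'i'): "gedaiig" -> "gedaiig"
Op 8 (insert 'a' at idx 3): "gedaiig" -> "gedaaiig"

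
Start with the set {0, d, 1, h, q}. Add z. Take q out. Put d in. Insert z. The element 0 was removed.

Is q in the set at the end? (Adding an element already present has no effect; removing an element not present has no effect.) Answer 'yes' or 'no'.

Answer: no

Derivation:
Tracking the set through each operation:
Start: {0, 1, d, h, q}
Event 1 (add z): added. Set: {0, 1, d, h, q, z}
Event 2 (remove q): removed. Set: {0, 1, d, h, z}
Event 3 (add d): already present, no change. Set: {0, 1, d, h, z}
Event 4 (add z): already present, no change. Set: {0, 1, d, h, z}
Event 5 (remove 0): removed. Set: {1, d, h, z}

Final set: {1, d, h, z} (size 4)
q is NOT in the final set.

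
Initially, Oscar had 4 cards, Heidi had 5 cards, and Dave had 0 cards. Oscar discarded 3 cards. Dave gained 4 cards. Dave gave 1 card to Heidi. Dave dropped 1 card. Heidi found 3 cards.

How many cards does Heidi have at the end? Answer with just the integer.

Tracking counts step by step:
Start: Oscar=4, Heidi=5, Dave=0
Event 1 (Oscar -3): Oscar: 4 -> 1. State: Oscar=1, Heidi=5, Dave=0
Event 2 (Dave +4): Dave: 0 -> 4. State: Oscar=1, Heidi=5, Dave=4
Event 3 (Dave -> Heidi, 1): Dave: 4 -> 3, Heidi: 5 -> 6. State: Oscar=1, Heidi=6, Dave=3
Event 4 (Dave -1): Dave: 3 -> 2. State: Oscar=1, Heidi=6, Dave=2
Event 5 (Heidi +3): Heidi: 6 -> 9. State: Oscar=1, Heidi=9, Dave=2

Heidi's final count: 9

Answer: 9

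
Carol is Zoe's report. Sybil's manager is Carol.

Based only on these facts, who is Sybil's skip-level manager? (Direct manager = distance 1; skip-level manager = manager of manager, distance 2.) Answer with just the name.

Answer: Zoe

Derivation:
Reconstructing the manager chain from the given facts:
  Zoe -> Carol -> Sybil
(each arrow means 'manager of the next')
Positions in the chain (0 = top):
  position of Zoe: 0
  position of Carol: 1
  position of Sybil: 2

Sybil is at position 2; the skip-level manager is 2 steps up the chain, i.e. position 0: Zoe.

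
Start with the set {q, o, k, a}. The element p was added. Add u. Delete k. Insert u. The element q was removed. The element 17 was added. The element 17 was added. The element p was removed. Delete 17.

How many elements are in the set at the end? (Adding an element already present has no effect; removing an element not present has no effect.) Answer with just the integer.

Tracking the set through each operation:
Start: {a, k, o, q}
Event 1 (add p): added. Set: {a, k, o, p, q}
Event 2 (add u): added. Set: {a, k, o, p, q, u}
Event 3 (remove k): removed. Set: {a, o, p, q, u}
Event 4 (add u): already present, no change. Set: {a, o, p, q, u}
Event 5 (remove q): removed. Set: {a, o, p, u}
Event 6 (add 17): added. Set: {17, a, o, p, u}
Event 7 (add 17): already present, no change. Set: {17, a, o, p, u}
Event 8 (remove p): removed. Set: {17, a, o, u}
Event 9 (remove 17): removed. Set: {a, o, u}

Final set: {a, o, u} (size 3)

Answer: 3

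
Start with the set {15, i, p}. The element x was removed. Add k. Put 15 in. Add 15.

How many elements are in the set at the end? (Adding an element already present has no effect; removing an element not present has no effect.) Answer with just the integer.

Tracking the set through each operation:
Start: {15, i, p}
Event 1 (remove x): not present, no change. Set: {15, i, p}
Event 2 (add k): added. Set: {15, i, k, p}
Event 3 (add 15): already present, no change. Set: {15, i, k, p}
Event 4 (add 15): already present, no change. Set: {15, i, k, p}

Final set: {15, i, k, p} (size 4)

Answer: 4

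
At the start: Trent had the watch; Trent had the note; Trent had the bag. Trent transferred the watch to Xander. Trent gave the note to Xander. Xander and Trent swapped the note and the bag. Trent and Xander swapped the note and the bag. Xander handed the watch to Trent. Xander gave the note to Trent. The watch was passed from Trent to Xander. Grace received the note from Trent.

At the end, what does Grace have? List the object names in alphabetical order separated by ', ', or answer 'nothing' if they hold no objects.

Answer: note

Derivation:
Tracking all object holders:
Start: watch:Trent, note:Trent, bag:Trent
Event 1 (give watch: Trent -> Xander). State: watch:Xander, note:Trent, bag:Trent
Event 2 (give note: Trent -> Xander). State: watch:Xander, note:Xander, bag:Trent
Event 3 (swap note<->bag: now note:Trent, bag:Xander). State: watch:Xander, note:Trent, bag:Xander
Event 4 (swap note<->bag: now note:Xander, bag:Trent). State: watch:Xander, note:Xander, bag:Trent
Event 5 (give watch: Xander -> Trent). State: watch:Trent, note:Xander, bag:Trent
Event 6 (give note: Xander -> Trent). State: watch:Trent, note:Trent, bag:Trent
Event 7 (give watch: Trent -> Xander). State: watch:Xander, note:Trent, bag:Trent
Event 8 (give note: Trent -> Grace). State: watch:Xander, note:Grace, bag:Trent

Final state: watch:Xander, note:Grace, bag:Trent
Grace holds: note.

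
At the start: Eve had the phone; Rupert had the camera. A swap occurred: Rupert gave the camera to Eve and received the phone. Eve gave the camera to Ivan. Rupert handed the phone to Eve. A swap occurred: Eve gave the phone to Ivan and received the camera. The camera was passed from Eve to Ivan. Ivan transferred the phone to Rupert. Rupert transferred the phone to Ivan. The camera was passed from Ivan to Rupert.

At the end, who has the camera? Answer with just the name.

Answer: Rupert

Derivation:
Tracking all object holders:
Start: phone:Eve, camera:Rupert
Event 1 (swap camera<->phone: now camera:Eve, phone:Rupert). State: phone:Rupert, camera:Eve
Event 2 (give camera: Eve -> Ivan). State: phone:Rupert, camera:Ivan
Event 3 (give phone: Rupert -> Eve). State: phone:Eve, camera:Ivan
Event 4 (swap phone<->camera: now phone:Ivan, camera:Eve). State: phone:Ivan, camera:Eve
Event 5 (give camera: Eve -> Ivan). State: phone:Ivan, camera:Ivan
Event 6 (give phone: Ivan -> Rupert). State: phone:Rupert, camera:Ivan
Event 7 (give phone: Rupert -> Ivan). State: phone:Ivan, camera:Ivan
Event 8 (give camera: Ivan -> Rupert). State: phone:Ivan, camera:Rupert

Final state: phone:Ivan, camera:Rupert
The camera is held by Rupert.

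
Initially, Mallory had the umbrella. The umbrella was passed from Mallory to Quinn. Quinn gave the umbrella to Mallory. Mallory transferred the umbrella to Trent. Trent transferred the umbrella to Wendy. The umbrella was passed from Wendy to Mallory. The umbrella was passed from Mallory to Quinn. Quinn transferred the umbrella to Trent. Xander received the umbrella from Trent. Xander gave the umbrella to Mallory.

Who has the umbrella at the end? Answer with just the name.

Answer: Mallory

Derivation:
Tracking the umbrella through each event:
Start: Mallory has the umbrella.
After event 1: Quinn has the umbrella.
After event 2: Mallory has the umbrella.
After event 3: Trent has the umbrella.
After event 4: Wendy has the umbrella.
After event 5: Mallory has the umbrella.
After event 6: Quinn has the umbrella.
After event 7: Trent has the umbrella.
After event 8: Xander has the umbrella.
After event 9: Mallory has the umbrella.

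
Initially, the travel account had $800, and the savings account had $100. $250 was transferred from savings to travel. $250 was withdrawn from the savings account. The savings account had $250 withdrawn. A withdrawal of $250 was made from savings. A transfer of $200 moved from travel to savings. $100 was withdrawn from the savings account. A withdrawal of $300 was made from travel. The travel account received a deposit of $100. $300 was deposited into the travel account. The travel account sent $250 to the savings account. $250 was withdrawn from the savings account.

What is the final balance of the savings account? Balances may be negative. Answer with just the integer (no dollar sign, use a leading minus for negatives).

Tracking account balances step by step:
Start: travel=800, savings=100
Event 1 (transfer 250 savings -> travel): savings: 100 - 250 = -150, travel: 800 + 250 = 1050. Balances: travel=1050, savings=-150
Event 2 (withdraw 250 from savings): savings: -150 - 250 = -400. Balances: travel=1050, savings=-400
Event 3 (withdraw 250 from savings): savings: -400 - 250 = -650. Balances: travel=1050, savings=-650
Event 4 (withdraw 250 from savings): savings: -650 - 250 = -900. Balances: travel=1050, savings=-900
Event 5 (transfer 200 travel -> savings): travel: 1050 - 200 = 850, savings: -900 + 200 = -700. Balances: travel=850, savings=-700
Event 6 (withdraw 100 from savings): savings: -700 - 100 = -800. Balances: travel=850, savings=-800
Event 7 (withdraw 300 from travel): travel: 850 - 300 = 550. Balances: travel=550, savings=-800
Event 8 (deposit 100 to travel): travel: 550 + 100 = 650. Balances: travel=650, savings=-800
Event 9 (deposit 300 to travel): travel: 650 + 300 = 950. Balances: travel=950, savings=-800
Event 10 (transfer 250 travel -> savings): travel: 950 - 250 = 700, savings: -800 + 250 = -550. Balances: travel=700, savings=-550
Event 11 (withdraw 250 from savings): savings: -550 - 250 = -800. Balances: travel=700, savings=-800

Final balance of savings: -800

Answer: -800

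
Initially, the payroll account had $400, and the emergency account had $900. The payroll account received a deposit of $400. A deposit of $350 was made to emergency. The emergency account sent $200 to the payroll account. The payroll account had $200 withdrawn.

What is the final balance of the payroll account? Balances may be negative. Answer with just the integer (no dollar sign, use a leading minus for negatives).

Tracking account balances step by step:
Start: payroll=400, emergency=900
Event 1 (deposit 400 to payroll): payroll: 400 + 400 = 800. Balances: payroll=800, emergency=900
Event 2 (deposit 350 to emergency): emergency: 900 + 350 = 1250. Balances: payroll=800, emergency=1250
Event 3 (transfer 200 emergency -> payroll): emergency: 1250 - 200 = 1050, payroll: 800 + 200 = 1000. Balances: payroll=1000, emergency=1050
Event 4 (withdraw 200 from payroll): payroll: 1000 - 200 = 800. Balances: payroll=800, emergency=1050

Final balance of payroll: 800

Answer: 800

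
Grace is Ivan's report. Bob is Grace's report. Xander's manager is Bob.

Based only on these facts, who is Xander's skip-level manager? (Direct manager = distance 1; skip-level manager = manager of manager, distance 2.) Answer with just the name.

Reconstructing the manager chain from the given facts:
  Ivan -> Grace -> Bob -> Xander
(each arrow means 'manager of the next')
Positions in the chain (0 = top):
  position of Ivan: 0
  position of Grace: 1
  position of Bob: 2
  position of Xander: 3

Xander is at position 3; the skip-level manager is 2 steps up the chain, i.e. position 1: Grace.

Answer: Grace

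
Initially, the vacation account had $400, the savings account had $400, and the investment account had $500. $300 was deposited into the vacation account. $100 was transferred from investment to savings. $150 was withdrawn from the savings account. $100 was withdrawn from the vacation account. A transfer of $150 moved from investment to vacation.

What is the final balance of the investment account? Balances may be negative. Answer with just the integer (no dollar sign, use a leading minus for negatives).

Answer: 250

Derivation:
Tracking account balances step by step:
Start: vacation=400, savings=400, investment=500
Event 1 (deposit 300 to vacation): vacation: 400 + 300 = 700. Balances: vacation=700, savings=400, investment=500
Event 2 (transfer 100 investment -> savings): investment: 500 - 100 = 400, savings: 400 + 100 = 500. Balances: vacation=700, savings=500, investment=400
Event 3 (withdraw 150 from savings): savings: 500 - 150 = 350. Balances: vacation=700, savings=350, investment=400
Event 4 (withdraw 100 from vacation): vacation: 700 - 100 = 600. Balances: vacation=600, savings=350, investment=400
Event 5 (transfer 150 investment -> vacation): investment: 400 - 150 = 250, vacation: 600 + 150 = 750. Balances: vacation=750, savings=350, investment=250

Final balance of investment: 250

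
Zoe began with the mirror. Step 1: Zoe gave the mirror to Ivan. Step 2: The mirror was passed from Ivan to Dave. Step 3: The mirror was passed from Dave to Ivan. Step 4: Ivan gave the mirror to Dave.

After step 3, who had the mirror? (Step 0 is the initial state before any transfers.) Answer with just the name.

Tracking the mirror holder through step 3:
After step 0 (start): Zoe
After step 1: Ivan
After step 2: Dave
After step 3: Ivan

At step 3, the holder is Ivan.

Answer: Ivan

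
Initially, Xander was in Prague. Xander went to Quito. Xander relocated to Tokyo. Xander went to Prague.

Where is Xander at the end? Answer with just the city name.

Answer: Prague

Derivation:
Tracking Xander's location:
Start: Xander is in Prague.
After move 1: Prague -> Quito. Xander is in Quito.
After move 2: Quito -> Tokyo. Xander is in Tokyo.
After move 3: Tokyo -> Prague. Xander is in Prague.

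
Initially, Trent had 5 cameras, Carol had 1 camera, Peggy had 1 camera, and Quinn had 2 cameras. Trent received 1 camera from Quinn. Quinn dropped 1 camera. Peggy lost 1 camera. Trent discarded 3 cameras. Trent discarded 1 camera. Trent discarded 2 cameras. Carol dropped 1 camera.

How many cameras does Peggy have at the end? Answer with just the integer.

Answer: 0

Derivation:
Tracking counts step by step:
Start: Trent=5, Carol=1, Peggy=1, Quinn=2
Event 1 (Quinn -> Trent, 1): Quinn: 2 -> 1, Trent: 5 -> 6. State: Trent=6, Carol=1, Peggy=1, Quinn=1
Event 2 (Quinn -1): Quinn: 1 -> 0. State: Trent=6, Carol=1, Peggy=1, Quinn=0
Event 3 (Peggy -1): Peggy: 1 -> 0. State: Trent=6, Carol=1, Peggy=0, Quinn=0
Event 4 (Trent -3): Trent: 6 -> 3. State: Trent=3, Carol=1, Peggy=0, Quinn=0
Event 5 (Trent -1): Trent: 3 -> 2. State: Trent=2, Carol=1, Peggy=0, Quinn=0
Event 6 (Trent -2): Trent: 2 -> 0. State: Trent=0, Carol=1, Peggy=0, Quinn=0
Event 7 (Carol -1): Carol: 1 -> 0. State: Trent=0, Carol=0, Peggy=0, Quinn=0

Peggy's final count: 0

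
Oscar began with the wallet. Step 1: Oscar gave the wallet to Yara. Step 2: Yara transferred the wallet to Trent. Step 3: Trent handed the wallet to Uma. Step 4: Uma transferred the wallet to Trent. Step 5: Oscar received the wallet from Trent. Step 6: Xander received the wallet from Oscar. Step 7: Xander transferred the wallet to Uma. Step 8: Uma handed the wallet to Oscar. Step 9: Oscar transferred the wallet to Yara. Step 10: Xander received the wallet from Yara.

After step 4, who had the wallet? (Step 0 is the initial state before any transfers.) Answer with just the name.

Answer: Trent

Derivation:
Tracking the wallet holder through step 4:
After step 0 (start): Oscar
After step 1: Yara
After step 2: Trent
After step 3: Uma
After step 4: Trent

At step 4, the holder is Trent.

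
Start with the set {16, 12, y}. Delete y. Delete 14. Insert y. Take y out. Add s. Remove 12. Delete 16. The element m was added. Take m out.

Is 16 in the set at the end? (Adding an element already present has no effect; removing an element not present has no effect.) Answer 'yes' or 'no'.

Tracking the set through each operation:
Start: {12, 16, y}
Event 1 (remove y): removed. Set: {12, 16}
Event 2 (remove 14): not present, no change. Set: {12, 16}
Event 3 (add y): added. Set: {12, 16, y}
Event 4 (remove y): removed. Set: {12, 16}
Event 5 (add s): added. Set: {12, 16, s}
Event 6 (remove 12): removed. Set: {16, s}
Event 7 (remove 16): removed. Set: {s}
Event 8 (add m): added. Set: {m, s}
Event 9 (remove m): removed. Set: {s}

Final set: {s} (size 1)
16 is NOT in the final set.

Answer: no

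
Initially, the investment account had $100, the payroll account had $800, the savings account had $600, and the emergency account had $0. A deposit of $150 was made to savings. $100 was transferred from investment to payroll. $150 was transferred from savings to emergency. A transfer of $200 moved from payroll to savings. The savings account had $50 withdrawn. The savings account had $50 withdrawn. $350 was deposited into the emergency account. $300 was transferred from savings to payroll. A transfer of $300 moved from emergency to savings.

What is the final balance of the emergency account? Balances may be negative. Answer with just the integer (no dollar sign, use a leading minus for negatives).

Answer: 200

Derivation:
Tracking account balances step by step:
Start: investment=100, payroll=800, savings=600, emergency=0
Event 1 (deposit 150 to savings): savings: 600 + 150 = 750. Balances: investment=100, payroll=800, savings=750, emergency=0
Event 2 (transfer 100 investment -> payroll): investment: 100 - 100 = 0, payroll: 800 + 100 = 900. Balances: investment=0, payroll=900, savings=750, emergency=0
Event 3 (transfer 150 savings -> emergency): savings: 750 - 150 = 600, emergency: 0 + 150 = 150. Balances: investment=0, payroll=900, savings=600, emergency=150
Event 4 (transfer 200 payroll -> savings): payroll: 900 - 200 = 700, savings: 600 + 200 = 800. Balances: investment=0, payroll=700, savings=800, emergency=150
Event 5 (withdraw 50 from savings): savings: 800 - 50 = 750. Balances: investment=0, payroll=700, savings=750, emergency=150
Event 6 (withdraw 50 from savings): savings: 750 - 50 = 700. Balances: investment=0, payroll=700, savings=700, emergency=150
Event 7 (deposit 350 to emergency): emergency: 150 + 350 = 500. Balances: investment=0, payroll=700, savings=700, emergency=500
Event 8 (transfer 300 savings -> payroll): savings: 700 - 300 = 400, payroll: 700 + 300 = 1000. Balances: investment=0, payroll=1000, savings=400, emergency=500
Event 9 (transfer 300 emergency -> savings): emergency: 500 - 300 = 200, savings: 400 + 300 = 700. Balances: investment=0, payroll=1000, savings=700, emergency=200

Final balance of emergency: 200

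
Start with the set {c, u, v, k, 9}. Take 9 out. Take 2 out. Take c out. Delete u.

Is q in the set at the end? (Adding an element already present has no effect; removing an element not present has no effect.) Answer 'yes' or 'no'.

Answer: no

Derivation:
Tracking the set through each operation:
Start: {9, c, k, u, v}
Event 1 (remove 9): removed. Set: {c, k, u, v}
Event 2 (remove 2): not present, no change. Set: {c, k, u, v}
Event 3 (remove c): removed. Set: {k, u, v}
Event 4 (remove u): removed. Set: {k, v}

Final set: {k, v} (size 2)
q is NOT in the final set.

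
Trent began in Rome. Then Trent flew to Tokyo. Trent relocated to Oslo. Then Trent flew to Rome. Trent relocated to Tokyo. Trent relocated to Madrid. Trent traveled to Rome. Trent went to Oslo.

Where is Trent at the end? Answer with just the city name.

Answer: Oslo

Derivation:
Tracking Trent's location:
Start: Trent is in Rome.
After move 1: Rome -> Tokyo. Trent is in Tokyo.
After move 2: Tokyo -> Oslo. Trent is in Oslo.
After move 3: Oslo -> Rome. Trent is in Rome.
After move 4: Rome -> Tokyo. Trent is in Tokyo.
After move 5: Tokyo -> Madrid. Trent is in Madrid.
After move 6: Madrid -> Rome. Trent is in Rome.
After move 7: Rome -> Oslo. Trent is in Oslo.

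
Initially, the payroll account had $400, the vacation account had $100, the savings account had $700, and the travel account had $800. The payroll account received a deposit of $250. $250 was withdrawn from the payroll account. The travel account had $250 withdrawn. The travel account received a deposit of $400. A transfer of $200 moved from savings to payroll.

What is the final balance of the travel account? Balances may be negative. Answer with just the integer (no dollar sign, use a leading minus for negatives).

Tracking account balances step by step:
Start: payroll=400, vacation=100, savings=700, travel=800
Event 1 (deposit 250 to payroll): payroll: 400 + 250 = 650. Balances: payroll=650, vacation=100, savings=700, travel=800
Event 2 (withdraw 250 from payroll): payroll: 650 - 250 = 400. Balances: payroll=400, vacation=100, savings=700, travel=800
Event 3 (withdraw 250 from travel): travel: 800 - 250 = 550. Balances: payroll=400, vacation=100, savings=700, travel=550
Event 4 (deposit 400 to travel): travel: 550 + 400 = 950. Balances: payroll=400, vacation=100, savings=700, travel=950
Event 5 (transfer 200 savings -> payroll): savings: 700 - 200 = 500, payroll: 400 + 200 = 600. Balances: payroll=600, vacation=100, savings=500, travel=950

Final balance of travel: 950

Answer: 950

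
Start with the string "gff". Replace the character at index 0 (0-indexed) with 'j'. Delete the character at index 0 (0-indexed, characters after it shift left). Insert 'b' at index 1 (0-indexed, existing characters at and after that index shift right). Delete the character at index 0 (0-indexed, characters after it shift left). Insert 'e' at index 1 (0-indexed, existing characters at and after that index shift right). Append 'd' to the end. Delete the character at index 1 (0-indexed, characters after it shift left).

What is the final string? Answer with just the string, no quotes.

Applying each edit step by step:
Start: "gff"
Op 1 (replace idx 0: 'g' -> 'j'): "gff" -> "jff"
Op 2 (delete idx 0 = 'j'): "jff" -> "ff"
Op 3 (insert 'b' at idx 1): "ff" -> "fbf"
Op 4 (delete idx 0 = 'f'): "fbf" -> "bf"
Op 5 (insert 'e' at idx 1): "bf" -> "bef"
Op 6 (append 'd'): "bef" -> "befd"
Op 7 (delete idx 1 = 'e'): "befd" -> "bfd"

Answer: bfd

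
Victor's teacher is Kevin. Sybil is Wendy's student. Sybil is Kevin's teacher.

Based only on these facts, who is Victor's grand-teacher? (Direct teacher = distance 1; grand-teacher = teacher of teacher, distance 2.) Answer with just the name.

Reconstructing the teacher chain from the given facts:
  Wendy -> Sybil -> Kevin -> Victor
(each arrow means 'teacher of the next')
Positions in the chain (0 = top):
  position of Wendy: 0
  position of Sybil: 1
  position of Kevin: 2
  position of Victor: 3

Victor is at position 3; the grand-teacher is 2 steps up the chain, i.e. position 1: Sybil.

Answer: Sybil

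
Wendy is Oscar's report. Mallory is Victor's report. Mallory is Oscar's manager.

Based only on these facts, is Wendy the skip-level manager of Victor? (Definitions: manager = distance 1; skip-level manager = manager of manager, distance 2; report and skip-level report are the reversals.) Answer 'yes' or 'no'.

Answer: no

Derivation:
Reconstructing the manager chain from the given facts:
  Victor -> Mallory -> Oscar -> Wendy
(each arrow means 'manager of the next')
Positions in the chain (0 = top):
  position of Victor: 0
  position of Mallory: 1
  position of Oscar: 2
  position of Wendy: 3

Wendy is at position 3, Victor is at position 0; signed distance (j - i) = -3.
'skip-level manager' requires j - i = 2. Actual distance is -3, so the relation does NOT hold.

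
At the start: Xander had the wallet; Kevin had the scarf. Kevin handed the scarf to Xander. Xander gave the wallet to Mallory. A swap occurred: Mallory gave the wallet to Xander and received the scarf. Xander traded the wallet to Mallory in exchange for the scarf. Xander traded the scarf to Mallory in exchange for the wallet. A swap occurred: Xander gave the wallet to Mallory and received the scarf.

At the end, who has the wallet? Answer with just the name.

Answer: Mallory

Derivation:
Tracking all object holders:
Start: wallet:Xander, scarf:Kevin
Event 1 (give scarf: Kevin -> Xander). State: wallet:Xander, scarf:Xander
Event 2 (give wallet: Xander -> Mallory). State: wallet:Mallory, scarf:Xander
Event 3 (swap wallet<->scarf: now wallet:Xander, scarf:Mallory). State: wallet:Xander, scarf:Mallory
Event 4 (swap wallet<->scarf: now wallet:Mallory, scarf:Xander). State: wallet:Mallory, scarf:Xander
Event 5 (swap scarf<->wallet: now scarf:Mallory, wallet:Xander). State: wallet:Xander, scarf:Mallory
Event 6 (swap wallet<->scarf: now wallet:Mallory, scarf:Xander). State: wallet:Mallory, scarf:Xander

Final state: wallet:Mallory, scarf:Xander
The wallet is held by Mallory.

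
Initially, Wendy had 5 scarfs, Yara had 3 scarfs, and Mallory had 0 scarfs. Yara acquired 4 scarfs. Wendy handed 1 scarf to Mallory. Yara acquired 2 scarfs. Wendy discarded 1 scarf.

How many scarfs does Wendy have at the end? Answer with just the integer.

Answer: 3

Derivation:
Tracking counts step by step:
Start: Wendy=5, Yara=3, Mallory=0
Event 1 (Yara +4): Yara: 3 -> 7. State: Wendy=5, Yara=7, Mallory=0
Event 2 (Wendy -> Mallory, 1): Wendy: 5 -> 4, Mallory: 0 -> 1. State: Wendy=4, Yara=7, Mallory=1
Event 3 (Yara +2): Yara: 7 -> 9. State: Wendy=4, Yara=9, Mallory=1
Event 4 (Wendy -1): Wendy: 4 -> 3. State: Wendy=3, Yara=9, Mallory=1

Wendy's final count: 3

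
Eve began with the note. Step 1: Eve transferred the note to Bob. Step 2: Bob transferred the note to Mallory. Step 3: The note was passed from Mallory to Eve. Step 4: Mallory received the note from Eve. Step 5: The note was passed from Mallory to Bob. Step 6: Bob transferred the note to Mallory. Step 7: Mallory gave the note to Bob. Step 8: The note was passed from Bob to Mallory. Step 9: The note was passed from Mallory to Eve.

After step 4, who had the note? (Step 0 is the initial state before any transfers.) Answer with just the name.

Answer: Mallory

Derivation:
Tracking the note holder through step 4:
After step 0 (start): Eve
After step 1: Bob
After step 2: Mallory
After step 3: Eve
After step 4: Mallory

At step 4, the holder is Mallory.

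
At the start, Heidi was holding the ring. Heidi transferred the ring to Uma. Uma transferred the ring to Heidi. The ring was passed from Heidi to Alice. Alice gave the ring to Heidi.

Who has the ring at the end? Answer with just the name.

Tracking the ring through each event:
Start: Heidi has the ring.
After event 1: Uma has the ring.
After event 2: Heidi has the ring.
After event 3: Alice has the ring.
After event 4: Heidi has the ring.

Answer: Heidi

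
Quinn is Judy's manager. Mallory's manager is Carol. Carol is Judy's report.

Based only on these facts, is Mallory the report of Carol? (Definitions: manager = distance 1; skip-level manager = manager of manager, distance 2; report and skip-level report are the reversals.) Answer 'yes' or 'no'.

Answer: yes

Derivation:
Reconstructing the manager chain from the given facts:
  Quinn -> Judy -> Carol -> Mallory
(each arrow means 'manager of the next')
Positions in the chain (0 = top):
  position of Quinn: 0
  position of Judy: 1
  position of Carol: 2
  position of Mallory: 3

Mallory is at position 3, Carol is at position 2; signed distance (j - i) = -1.
'report' requires j - i = -1. Actual distance is -1, so the relation HOLDS.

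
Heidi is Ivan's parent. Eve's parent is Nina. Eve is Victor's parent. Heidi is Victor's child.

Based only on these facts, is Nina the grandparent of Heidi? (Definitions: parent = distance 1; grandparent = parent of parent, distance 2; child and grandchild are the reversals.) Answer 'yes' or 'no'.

Reconstructing the parent chain from the given facts:
  Nina -> Eve -> Victor -> Heidi -> Ivan
(each arrow means 'parent of the next')
Positions in the chain (0 = top):
  position of Nina: 0
  position of Eve: 1
  position of Victor: 2
  position of Heidi: 3
  position of Ivan: 4

Nina is at position 0, Heidi is at position 3; signed distance (j - i) = 3.
'grandparent' requires j - i = 2. Actual distance is 3, so the relation does NOT hold.

Answer: no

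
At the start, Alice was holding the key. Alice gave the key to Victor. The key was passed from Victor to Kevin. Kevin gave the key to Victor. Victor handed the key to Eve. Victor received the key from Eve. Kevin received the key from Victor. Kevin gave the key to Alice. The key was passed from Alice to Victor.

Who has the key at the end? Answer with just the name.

Tracking the key through each event:
Start: Alice has the key.
After event 1: Victor has the key.
After event 2: Kevin has the key.
After event 3: Victor has the key.
After event 4: Eve has the key.
After event 5: Victor has the key.
After event 6: Kevin has the key.
After event 7: Alice has the key.
After event 8: Victor has the key.

Answer: Victor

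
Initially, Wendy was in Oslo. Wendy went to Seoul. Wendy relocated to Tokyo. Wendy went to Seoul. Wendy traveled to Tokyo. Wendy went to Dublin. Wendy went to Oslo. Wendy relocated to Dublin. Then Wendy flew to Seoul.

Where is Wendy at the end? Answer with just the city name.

Answer: Seoul

Derivation:
Tracking Wendy's location:
Start: Wendy is in Oslo.
After move 1: Oslo -> Seoul. Wendy is in Seoul.
After move 2: Seoul -> Tokyo. Wendy is in Tokyo.
After move 3: Tokyo -> Seoul. Wendy is in Seoul.
After move 4: Seoul -> Tokyo. Wendy is in Tokyo.
After move 5: Tokyo -> Dublin. Wendy is in Dublin.
After move 6: Dublin -> Oslo. Wendy is in Oslo.
After move 7: Oslo -> Dublin. Wendy is in Dublin.
After move 8: Dublin -> Seoul. Wendy is in Seoul.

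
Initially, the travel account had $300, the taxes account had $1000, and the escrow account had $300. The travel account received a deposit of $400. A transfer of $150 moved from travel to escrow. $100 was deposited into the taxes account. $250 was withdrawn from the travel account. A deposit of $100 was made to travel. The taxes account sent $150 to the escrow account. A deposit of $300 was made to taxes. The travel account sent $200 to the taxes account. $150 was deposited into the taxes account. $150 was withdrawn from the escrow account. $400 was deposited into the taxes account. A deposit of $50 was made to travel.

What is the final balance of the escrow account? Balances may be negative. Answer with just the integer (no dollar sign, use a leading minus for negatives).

Answer: 450

Derivation:
Tracking account balances step by step:
Start: travel=300, taxes=1000, escrow=300
Event 1 (deposit 400 to travel): travel: 300 + 400 = 700. Balances: travel=700, taxes=1000, escrow=300
Event 2 (transfer 150 travel -> escrow): travel: 700 - 150 = 550, escrow: 300 + 150 = 450. Balances: travel=550, taxes=1000, escrow=450
Event 3 (deposit 100 to taxes): taxes: 1000 + 100 = 1100. Balances: travel=550, taxes=1100, escrow=450
Event 4 (withdraw 250 from travel): travel: 550 - 250 = 300. Balances: travel=300, taxes=1100, escrow=450
Event 5 (deposit 100 to travel): travel: 300 + 100 = 400. Balances: travel=400, taxes=1100, escrow=450
Event 6 (transfer 150 taxes -> escrow): taxes: 1100 - 150 = 950, escrow: 450 + 150 = 600. Balances: travel=400, taxes=950, escrow=600
Event 7 (deposit 300 to taxes): taxes: 950 + 300 = 1250. Balances: travel=400, taxes=1250, escrow=600
Event 8 (transfer 200 travel -> taxes): travel: 400 - 200 = 200, taxes: 1250 + 200 = 1450. Balances: travel=200, taxes=1450, escrow=600
Event 9 (deposit 150 to taxes): taxes: 1450 + 150 = 1600. Balances: travel=200, taxes=1600, escrow=600
Event 10 (withdraw 150 from escrow): escrow: 600 - 150 = 450. Balances: travel=200, taxes=1600, escrow=450
Event 11 (deposit 400 to taxes): taxes: 1600 + 400 = 2000. Balances: travel=200, taxes=2000, escrow=450
Event 12 (deposit 50 to travel): travel: 200 + 50 = 250. Balances: travel=250, taxes=2000, escrow=450

Final balance of escrow: 450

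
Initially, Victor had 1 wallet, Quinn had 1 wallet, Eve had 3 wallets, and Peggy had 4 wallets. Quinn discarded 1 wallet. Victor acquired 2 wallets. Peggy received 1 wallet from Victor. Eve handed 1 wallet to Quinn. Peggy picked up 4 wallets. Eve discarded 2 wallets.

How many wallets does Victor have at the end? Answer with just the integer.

Answer: 2

Derivation:
Tracking counts step by step:
Start: Victor=1, Quinn=1, Eve=3, Peggy=4
Event 1 (Quinn -1): Quinn: 1 -> 0. State: Victor=1, Quinn=0, Eve=3, Peggy=4
Event 2 (Victor +2): Victor: 1 -> 3. State: Victor=3, Quinn=0, Eve=3, Peggy=4
Event 3 (Victor -> Peggy, 1): Victor: 3 -> 2, Peggy: 4 -> 5. State: Victor=2, Quinn=0, Eve=3, Peggy=5
Event 4 (Eve -> Quinn, 1): Eve: 3 -> 2, Quinn: 0 -> 1. State: Victor=2, Quinn=1, Eve=2, Peggy=5
Event 5 (Peggy +4): Peggy: 5 -> 9. State: Victor=2, Quinn=1, Eve=2, Peggy=9
Event 6 (Eve -2): Eve: 2 -> 0. State: Victor=2, Quinn=1, Eve=0, Peggy=9

Victor's final count: 2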